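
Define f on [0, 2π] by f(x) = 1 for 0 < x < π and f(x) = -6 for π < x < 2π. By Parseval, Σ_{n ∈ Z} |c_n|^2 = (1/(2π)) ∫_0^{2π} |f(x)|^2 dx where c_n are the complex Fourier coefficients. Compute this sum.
Σ |c_n|^2 = 37/2

Parseval equates the L^2 energy of f (normalised by 1/(2π)) with the ℓ^2 sum of its Fourier coefficients: (1/(2π)) ∫_0^{2π} |f|^2 = Σ |c_n|^2.
Compute the left side: (1/(2π)) [∫_0^π 1^2 dx + ∫_π^{2π} (-6)^2 dx] = (1/(2π)) · (1π + 36π) = (1 + 36)/2 = 37/2.
So Σ_{n ∈ Z} |c_n|^2 = 37/2.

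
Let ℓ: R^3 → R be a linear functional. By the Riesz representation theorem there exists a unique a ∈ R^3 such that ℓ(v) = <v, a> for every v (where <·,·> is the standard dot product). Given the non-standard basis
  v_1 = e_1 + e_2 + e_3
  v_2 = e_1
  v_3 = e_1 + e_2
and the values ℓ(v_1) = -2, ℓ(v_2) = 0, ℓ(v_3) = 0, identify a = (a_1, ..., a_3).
a = (0, 0, -2)

Write a = (a_1, ..., a_3) in the standard basis. For each basis vector v_i, ℓ(v_i) = <v_i, a> is a linear equation in the a_j's. Collect the n equations into a matrix system V a = ℓ, where row i of V is v_i (expressed in the standard basis). Since V is invertible (lower-triangular with 1s on the diagonal, up to permutation), solve by back-substitution:
  V =
[[1, 1, 1],
 [1, 0, 0],
 [1, 1, 0]]
  V a = (-2, 0, 0)
Solving gives a = (0, 0, -2).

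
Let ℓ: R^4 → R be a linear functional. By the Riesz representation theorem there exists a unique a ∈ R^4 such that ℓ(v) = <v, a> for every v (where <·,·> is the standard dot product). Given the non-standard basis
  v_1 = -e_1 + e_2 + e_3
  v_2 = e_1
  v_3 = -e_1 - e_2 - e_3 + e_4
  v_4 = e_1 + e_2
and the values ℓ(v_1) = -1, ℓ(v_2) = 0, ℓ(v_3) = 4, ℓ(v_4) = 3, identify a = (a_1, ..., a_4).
a = (0, 3, -4, 3)

Write a = (a_1, ..., a_4) in the standard basis. For each basis vector v_i, ℓ(v_i) = <v_i, a> is a linear equation in the a_j's. Collect the n equations into a matrix system V a = ℓ, where row i of V is v_i (expressed in the standard basis). Since V is invertible (lower-triangular with 1s on the diagonal, up to permutation), solve by back-substitution:
  V =
[[-1, 1, 1, 0],
 [1, 0, 0, 0],
 [-1, -1, -1, 1],
 [1, 1, 0, 0]]
  V a = (-1, 0, 4, 3)
Solving gives a = (0, 3, -4, 3).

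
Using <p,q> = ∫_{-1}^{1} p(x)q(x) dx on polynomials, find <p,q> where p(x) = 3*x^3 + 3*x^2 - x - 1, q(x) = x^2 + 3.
<p,q> = 8/15

Expand the product: p(x)·q(x) = 3*x^5 + 3*x^4 + 8*x^3 + 8*x^2 - 3*x - 3.
∫_{-1}^{1} of each monomial x^k gives [2/(k+1) if k even, 0 if k odd]. Integrating term-by-term (or equivalently evaluating the antiderivative F(x) = x^6/2 + 3*x^5/5 + 2*x^4 + 8*x^3/3 - 3*x^2/2 - 3*x at the endpoints):
  F(1) − F(−1) = 19/15 − (11/15) = 8/15.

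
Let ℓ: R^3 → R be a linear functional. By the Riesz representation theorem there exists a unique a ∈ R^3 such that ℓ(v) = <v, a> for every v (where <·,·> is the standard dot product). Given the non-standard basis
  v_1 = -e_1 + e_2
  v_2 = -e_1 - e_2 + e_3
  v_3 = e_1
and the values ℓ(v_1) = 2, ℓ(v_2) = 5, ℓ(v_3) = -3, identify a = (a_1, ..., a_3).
a = (-3, -1, 1)

Write a = (a_1, ..., a_3) in the standard basis. For each basis vector v_i, ℓ(v_i) = <v_i, a> is a linear equation in the a_j's. Collect the n equations into a matrix system V a = ℓ, where row i of V is v_i (expressed in the standard basis). Since V is invertible (lower-triangular with 1s on the diagonal, up to permutation), solve by back-substitution:
  V =
[[-1, 1, 0],
 [-1, -1, 1],
 [1, 0, 0]]
  V a = (2, 5, -3)
Solving gives a = (-3, -1, 1).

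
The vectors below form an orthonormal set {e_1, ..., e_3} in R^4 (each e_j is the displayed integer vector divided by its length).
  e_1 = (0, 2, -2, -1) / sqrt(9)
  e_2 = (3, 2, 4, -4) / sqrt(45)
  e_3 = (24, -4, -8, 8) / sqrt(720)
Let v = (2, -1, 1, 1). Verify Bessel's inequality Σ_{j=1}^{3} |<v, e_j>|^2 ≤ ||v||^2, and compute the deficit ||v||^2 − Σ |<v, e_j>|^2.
Σ |<v, e_j>|^2 = 62/9; ||v||^2 = 7; deficit = 1/9

Write each e_j = u_j / sqrt(<u_j, u_j>) where u_j is the displayed integer vector. Then <v, e_j> = <v, u_j> / sqrt(<u_j, u_j>), so |<v, e_j>|^2 = <v, u_j>^2 / <u_j, u_j>.
Coefficients: <v, e_1> = -5/sqrt(9), <v, e_2> = 4/sqrt(45), <v, e_3> = 52/sqrt(720).
Square and sum: Σ |<v, e_j>|^2 = 62/9.
Compute ||v||^2 = v·v = 7.
Deficit = 7 − 62/9 = 1/9 ≥ 0, confirming Bessel's inequality. (The deficit equals ||v − Σ <v,e_j> e_j||^2, the squared distance from v to span{e_j}.)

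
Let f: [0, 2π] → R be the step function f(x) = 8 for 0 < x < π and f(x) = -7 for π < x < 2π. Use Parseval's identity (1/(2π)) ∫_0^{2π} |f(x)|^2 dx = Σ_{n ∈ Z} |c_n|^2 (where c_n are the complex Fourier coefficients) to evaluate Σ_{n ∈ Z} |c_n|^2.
Σ |c_n|^2 = 113/2

Parseval equates the L^2 energy of f (normalised by 1/(2π)) with the ℓ^2 sum of its Fourier coefficients: (1/(2π)) ∫_0^{2π} |f|^2 = Σ |c_n|^2.
Compute the left side: (1/(2π)) [∫_0^π 8^2 dx + ∫_π^{2π} (-7)^2 dx] = (1/(2π)) · (64π + 49π) = (64 + 49)/2 = 113/2.
So Σ_{n ∈ Z} |c_n|^2 = 113/2.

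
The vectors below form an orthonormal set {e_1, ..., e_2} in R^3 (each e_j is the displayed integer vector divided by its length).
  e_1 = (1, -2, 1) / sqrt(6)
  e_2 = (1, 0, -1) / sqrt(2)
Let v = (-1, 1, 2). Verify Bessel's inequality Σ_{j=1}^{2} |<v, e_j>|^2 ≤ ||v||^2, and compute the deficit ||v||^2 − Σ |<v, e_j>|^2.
Σ |<v, e_j>|^2 = 14/3; ||v||^2 = 6; deficit = 4/3

Write each e_j = u_j / sqrt(<u_j, u_j>) where u_j is the displayed integer vector. Then <v, e_j> = <v, u_j> / sqrt(<u_j, u_j>), so |<v, e_j>|^2 = <v, u_j>^2 / <u_j, u_j>.
Coefficients: <v, e_1> = -1/sqrt(6), <v, e_2> = -3/sqrt(2).
Square and sum: Σ |<v, e_j>|^2 = 14/3.
Compute ||v||^2 = v·v = 6.
Deficit = 6 − 14/3 = 4/3 ≥ 0, confirming Bessel's inequality. (The deficit equals ||v − Σ <v,e_j> e_j||^2, the squared distance from v to span{e_j}.)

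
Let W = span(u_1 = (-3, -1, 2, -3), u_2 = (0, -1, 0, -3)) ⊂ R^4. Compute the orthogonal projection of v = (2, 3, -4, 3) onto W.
proj_W(v) = (42/13, 6/5, -28/13, 18/5)

Set up U = [u_1 | ... | u_2] ∈ R^(4×2). The projector onto W = col(U) is P = U (U^T U)^(-1) U^T.
Compute U^T U =
  [23, 10]
  [10, 10],
and U^T v = (-26, -12).
Solve U^T U · c = U^T v for the coefficients: c = (-14/13, -8/65). The projection is proj_W(v) = U c.
Check: (v - proj_W(v)) · u_1 = 0  (should be 0).
Check: (v - proj_W(v)) · u_2 = 0  (should be 0).
Result: proj_W(v) = (42/13, 6/5, -28/13, 18/5).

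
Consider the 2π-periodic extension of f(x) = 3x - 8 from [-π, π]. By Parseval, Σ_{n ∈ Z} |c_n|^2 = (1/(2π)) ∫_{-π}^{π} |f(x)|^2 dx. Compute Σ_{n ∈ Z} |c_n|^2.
Σ |c_n|^2 = 3π^2 + 64

Expand and integrate term by term over [-π, π]:
  ∫ (3x)^2 dx = 9·(2π^3/3); ∫ 2·3·(-8)·x dx = 0 (odd integrand); ∫ (-8)^2 dx = 64·2π.
So (1/(2π)) ∫_{-π}^{π} (3x - 8)^2 dx = 9π^2/3 + 64 = 3π^2 + 64.
Parseval ⇒ Σ |c_n|^2 = 3π^2 + 64.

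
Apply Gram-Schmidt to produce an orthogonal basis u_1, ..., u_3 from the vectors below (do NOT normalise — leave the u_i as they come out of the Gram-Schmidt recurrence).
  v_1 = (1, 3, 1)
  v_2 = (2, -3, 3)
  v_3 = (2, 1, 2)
Orthogonal basis:
  u_1 = (1, 3, 1)
  u_2 = (26/11, -21/11, 37/11)
  u_3 = (30/113, -5/226, -45/226)

Apply the Gram-Schmidt recurrence
  u_1 = v_1
  u_i = v_i − Σ_{j<i} ((v_i · u_j) / (u_j · u_j)) · u_j.

Step by step this gives:
  u_1 = (1, 3, 1)
  u_2 = (26/11, -21/11, 37/11)
  u_3 = (30/113, -5/226, -45/226)

Orthogonality check:
  u_2 · u_1 = 0 (should be 0)
  u_3 · u_1 = 0 (should be 0)
  u_3 · u_2 = 0 (should be 0)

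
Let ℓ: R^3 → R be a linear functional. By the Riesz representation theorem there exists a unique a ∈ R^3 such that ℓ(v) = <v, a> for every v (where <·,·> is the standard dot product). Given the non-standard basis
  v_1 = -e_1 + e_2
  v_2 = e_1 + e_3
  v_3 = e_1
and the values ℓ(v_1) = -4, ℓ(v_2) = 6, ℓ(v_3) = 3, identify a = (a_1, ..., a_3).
a = (3, -1, 3)

Write a = (a_1, ..., a_3) in the standard basis. For each basis vector v_i, ℓ(v_i) = <v_i, a> is a linear equation in the a_j's. Collect the n equations into a matrix system V a = ℓ, where row i of V is v_i (expressed in the standard basis). Since V is invertible (lower-triangular with 1s on the diagonal, up to permutation), solve by back-substitution:
  V =
[[-1, 1, 0],
 [1, 0, 1],
 [1, 0, 0]]
  V a = (-4, 6, 3)
Solving gives a = (3, -1, 3).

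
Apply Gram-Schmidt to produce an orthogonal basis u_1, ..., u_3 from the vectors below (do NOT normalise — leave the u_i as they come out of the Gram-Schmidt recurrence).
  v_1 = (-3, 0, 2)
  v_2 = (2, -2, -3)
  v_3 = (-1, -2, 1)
Orthogonal basis:
  u_1 = (-3, 0, 2)
  u_2 = (-10/13, -2, -15/13)
  u_3 = (48/77, -60/77, 72/77)

Apply the Gram-Schmidt recurrence
  u_1 = v_1
  u_i = v_i − Σ_{j<i} ((v_i · u_j) / (u_j · u_j)) · u_j.

Step by step this gives:
  u_1 = (-3, 0, 2)
  u_2 = (-10/13, -2, -15/13)
  u_3 = (48/77, -60/77, 72/77)

Orthogonality check:
  u_2 · u_1 = 0 (should be 0)
  u_3 · u_1 = 0 (should be 0)
  u_3 · u_2 = 0 (should be 0)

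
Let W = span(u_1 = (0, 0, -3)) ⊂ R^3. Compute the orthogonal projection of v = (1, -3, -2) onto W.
proj_W(v) = (0, 0, -2)

Set up U = [u_1 | ... | u_1] ∈ R^(3×1). The projector onto W = col(U) is P = U (U^T U)^(-1) U^T.
Compute U^T U =
  [9],
and U^T v = (6).
Solve U^T U · c = U^T v for the coefficients: c = (2/3). The projection is proj_W(v) = U c.
Check: (v - proj_W(v)) · u_1 = 0  (should be 0).
Result: proj_W(v) = (0, 0, -2).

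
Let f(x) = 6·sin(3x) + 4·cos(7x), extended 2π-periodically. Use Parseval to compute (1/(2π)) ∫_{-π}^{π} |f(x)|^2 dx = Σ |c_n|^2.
Σ |c_n|^2 = 26

Expand |f|^2 and use orthogonality of {sin(nx), cos(mx)} on [-π, π]:
  ∫_{-π}^{π} sin(nx)^2 dx = π, ∫ cos(mx)^2 dx = π, and cross terms integrate to 0.
So ∫_{-π}^{π} f(x)^2 dx = 6^2 · π + 4^2 · π = (36 + 16)π.
Divide by 2π: (36 + 16)/2 = 26.
By Parseval, this equals Σ |c_n|^2.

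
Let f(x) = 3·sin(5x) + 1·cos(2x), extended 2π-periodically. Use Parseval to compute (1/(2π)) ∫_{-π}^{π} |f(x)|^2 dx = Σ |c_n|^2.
Σ |c_n|^2 = 5

Expand |f|^2 and use orthogonality of {sin(nx), cos(mx)} on [-π, π]:
  ∫_{-π}^{π} sin(nx)^2 dx = π, ∫ cos(mx)^2 dx = π, and cross terms integrate to 0.
So ∫_{-π}^{π} f(x)^2 dx = 3^2 · π + 1^2 · π = (9 + 1)π.
Divide by 2π: (9 + 1)/2 = 5.
By Parseval, this equals Σ |c_n|^2.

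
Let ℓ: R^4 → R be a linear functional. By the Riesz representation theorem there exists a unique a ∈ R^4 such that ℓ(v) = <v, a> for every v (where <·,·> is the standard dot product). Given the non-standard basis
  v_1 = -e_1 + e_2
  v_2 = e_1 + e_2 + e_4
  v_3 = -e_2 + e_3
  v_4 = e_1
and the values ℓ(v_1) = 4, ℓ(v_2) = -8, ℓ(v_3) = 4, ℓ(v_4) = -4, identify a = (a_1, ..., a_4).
a = (-4, 0, 4, -4)

Write a = (a_1, ..., a_4) in the standard basis. For each basis vector v_i, ℓ(v_i) = <v_i, a> is a linear equation in the a_j's. Collect the n equations into a matrix system V a = ℓ, where row i of V is v_i (expressed in the standard basis). Since V is invertible (lower-triangular with 1s on the diagonal, up to permutation), solve by back-substitution:
  V =
[[-1, 1, 0, 0],
 [1, 1, 0, 1],
 [0, -1, 1, 0],
 [1, 0, 0, 0]]
  V a = (4, -8, 4, -4)
Solving gives a = (-4, 0, 4, -4).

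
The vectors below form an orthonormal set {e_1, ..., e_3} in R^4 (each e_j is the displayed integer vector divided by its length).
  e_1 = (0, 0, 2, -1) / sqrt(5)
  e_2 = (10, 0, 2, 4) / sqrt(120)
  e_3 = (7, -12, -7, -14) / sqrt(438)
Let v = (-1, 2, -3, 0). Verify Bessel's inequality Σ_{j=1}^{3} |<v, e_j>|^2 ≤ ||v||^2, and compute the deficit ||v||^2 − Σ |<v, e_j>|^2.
Σ |<v, e_j>|^2 = 698/73; ||v||^2 = 14; deficit = 324/73

Write each e_j = u_j / sqrt(<u_j, u_j>) where u_j is the displayed integer vector. Then <v, e_j> = <v, u_j> / sqrt(<u_j, u_j>), so |<v, e_j>|^2 = <v, u_j>^2 / <u_j, u_j>.
Coefficients: <v, e_1> = -6/sqrt(5), <v, e_2> = -16/sqrt(120), <v, e_3> = -10/sqrt(438).
Square and sum: Σ |<v, e_j>|^2 = 698/73.
Compute ||v||^2 = v·v = 14.
Deficit = 14 − 698/73 = 324/73 ≥ 0, confirming Bessel's inequality. (The deficit equals ||v − Σ <v,e_j> e_j||^2, the squared distance from v to span{e_j}.)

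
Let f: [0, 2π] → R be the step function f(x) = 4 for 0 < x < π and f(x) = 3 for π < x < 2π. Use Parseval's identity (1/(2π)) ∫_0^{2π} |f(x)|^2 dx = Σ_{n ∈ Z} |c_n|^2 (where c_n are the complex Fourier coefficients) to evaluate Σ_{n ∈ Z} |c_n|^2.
Σ |c_n|^2 = 25/2

Parseval equates the L^2 energy of f (normalised by 1/(2π)) with the ℓ^2 sum of its Fourier coefficients: (1/(2π)) ∫_0^{2π} |f|^2 = Σ |c_n|^2.
Compute the left side: (1/(2π)) [∫_0^π 4^2 dx + ∫_π^{2π} 3^2 dx] = (1/(2π)) · (16π + 9π) = (16 + 9)/2 = 25/2.
So Σ_{n ∈ Z} |c_n|^2 = 25/2.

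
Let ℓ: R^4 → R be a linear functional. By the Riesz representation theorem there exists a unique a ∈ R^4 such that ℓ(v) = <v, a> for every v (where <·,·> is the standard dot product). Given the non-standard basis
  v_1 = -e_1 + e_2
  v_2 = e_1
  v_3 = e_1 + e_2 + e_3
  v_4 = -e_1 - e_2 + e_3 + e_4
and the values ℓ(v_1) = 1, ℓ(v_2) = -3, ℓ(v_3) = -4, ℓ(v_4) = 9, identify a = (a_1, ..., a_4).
a = (-3, -2, 1, 3)

Write a = (a_1, ..., a_4) in the standard basis. For each basis vector v_i, ℓ(v_i) = <v_i, a> is a linear equation in the a_j's. Collect the n equations into a matrix system V a = ℓ, where row i of V is v_i (expressed in the standard basis). Since V is invertible (lower-triangular with 1s on the diagonal, up to permutation), solve by back-substitution:
  V =
[[-1, 1, 0, 0],
 [1, 0, 0, 0],
 [1, 1, 1, 0],
 [-1, -1, 1, 1]]
  V a = (1, -3, -4, 9)
Solving gives a = (-3, -2, 1, 3).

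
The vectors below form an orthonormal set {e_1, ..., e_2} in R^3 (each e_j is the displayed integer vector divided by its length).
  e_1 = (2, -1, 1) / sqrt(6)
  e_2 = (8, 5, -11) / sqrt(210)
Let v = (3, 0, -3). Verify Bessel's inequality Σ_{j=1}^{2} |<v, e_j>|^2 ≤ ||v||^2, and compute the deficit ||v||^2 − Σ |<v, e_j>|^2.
Σ |<v, e_j>|^2 = 594/35; ||v||^2 = 18; deficit = 36/35

Write each e_j = u_j / sqrt(<u_j, u_j>) where u_j is the displayed integer vector. Then <v, e_j> = <v, u_j> / sqrt(<u_j, u_j>), so |<v, e_j>|^2 = <v, u_j>^2 / <u_j, u_j>.
Coefficients: <v, e_1> = 3/sqrt(6), <v, e_2> = 57/sqrt(210).
Square and sum: Σ |<v, e_j>|^2 = 594/35.
Compute ||v||^2 = v·v = 18.
Deficit = 18 − 594/35 = 36/35 ≥ 0, confirming Bessel's inequality. (The deficit equals ||v − Σ <v,e_j> e_j||^2, the squared distance from v to span{e_j}.)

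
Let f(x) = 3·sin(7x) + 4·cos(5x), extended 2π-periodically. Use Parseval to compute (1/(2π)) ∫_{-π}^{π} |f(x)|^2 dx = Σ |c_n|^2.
Σ |c_n|^2 = 25/2

Expand |f|^2 and use orthogonality of {sin(nx), cos(mx)} on [-π, π]:
  ∫_{-π}^{π} sin(nx)^2 dx = π, ∫ cos(mx)^2 dx = π, and cross terms integrate to 0.
So ∫_{-π}^{π} f(x)^2 dx = 3^2 · π + 4^2 · π = (9 + 16)π.
Divide by 2π: (9 + 16)/2 = 25/2.
By Parseval, this equals Σ |c_n|^2.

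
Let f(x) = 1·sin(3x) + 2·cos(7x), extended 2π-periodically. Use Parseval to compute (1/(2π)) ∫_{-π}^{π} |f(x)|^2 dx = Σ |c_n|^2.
Σ |c_n|^2 = 5/2

Expand |f|^2 and use orthogonality of {sin(nx), cos(mx)} on [-π, π]:
  ∫_{-π}^{π} sin(nx)^2 dx = π, ∫ cos(mx)^2 dx = π, and cross terms integrate to 0.
So ∫_{-π}^{π} f(x)^2 dx = 1^2 · π + 2^2 · π = (1 + 4)π.
Divide by 2π: (1 + 4)/2 = 5/2.
By Parseval, this equals Σ |c_n|^2.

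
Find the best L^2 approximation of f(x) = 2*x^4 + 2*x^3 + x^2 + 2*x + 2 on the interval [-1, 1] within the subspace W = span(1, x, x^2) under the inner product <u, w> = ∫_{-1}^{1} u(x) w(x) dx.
g(x) = 19*x^2/7 + 16*x/5 + 64/35

The best approximation g ∈ W is the orthogonal projection of f onto W. Writing g = a_0 + a_1 x + a_2 x^2, the coefficients solve the normal equations G · a = b where
  G_{ij} = <φ_i, φ_j> and b_i = <f, φ_i>, with φ_0 = 1, φ_1 = x, φ_2 = x^2.
G =
  [2, 0, 2/3]
  [0, 2/3, 0]
  [2/3, 0, 2/5],
b = (82/15, 32/15, 242/105).
Solving gives a_0 = 64/35, a_1 = 16/5, a_2 = 19/7, so
  g(x) = 19*x^2/7 + 16*x/5 + 64/35.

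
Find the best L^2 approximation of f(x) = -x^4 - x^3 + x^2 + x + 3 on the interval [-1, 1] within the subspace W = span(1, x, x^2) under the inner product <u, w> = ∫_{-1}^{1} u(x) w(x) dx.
g(x) = x^2/7 + 2*x/5 + 108/35

The best approximation g ∈ W is the orthogonal projection of f onto W. Writing g = a_0 + a_1 x + a_2 x^2, the coefficients solve the normal equations G · a = b where
  G_{ij} = <φ_i, φ_j> and b_i = <f, φ_i>, with φ_0 = 1, φ_1 = x, φ_2 = x^2.
G =
  [2, 0, 2/3]
  [0, 2/3, 0]
  [2/3, 0, 2/5],
b = (94/15, 4/15, 74/35).
Solving gives a_0 = 108/35, a_1 = 2/5, a_2 = 1/7, so
  g(x) = x^2/7 + 2*x/5 + 108/35.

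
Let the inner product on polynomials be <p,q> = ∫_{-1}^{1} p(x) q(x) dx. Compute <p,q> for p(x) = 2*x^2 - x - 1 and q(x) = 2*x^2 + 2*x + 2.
<p,q> = -12/5

Expand the product: p(x)·q(x) = 4*x^4 + 2*x^3 - 4*x - 2.
∫_{-1}^{1} of each monomial x^k gives [2/(k+1) if k even, 0 if k odd]. Integrating term-by-term (or equivalently evaluating the antiderivative F(x) = 4*x^5/5 + x^4/2 - 2*x^2 - 2*x at the endpoints):
  F(1) − F(−1) = -27/10 − (-3/10) = -12/5.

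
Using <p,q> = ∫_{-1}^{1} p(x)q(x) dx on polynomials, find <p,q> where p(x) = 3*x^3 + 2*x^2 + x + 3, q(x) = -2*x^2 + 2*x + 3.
<p,q> = 302/15

Expand the product: p(x)·q(x) = -6*x^5 + 2*x^4 + 11*x^3 + 2*x^2 + 9*x + 9.
∫_{-1}^{1} of each monomial x^k gives [2/(k+1) if k even, 0 if k odd]. Integrating term-by-term (or equivalently evaluating the antiderivative F(x) = -x^6 + 2*x^5/5 + 11*x^4/4 + 2*x^3/3 + 9*x^2/2 + 9*x at the endpoints):
  F(1) − F(−1) = 979/60 − (-229/60) = 302/15.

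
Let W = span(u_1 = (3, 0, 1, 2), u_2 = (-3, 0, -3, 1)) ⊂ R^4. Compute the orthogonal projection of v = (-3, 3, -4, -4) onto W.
proj_W(v) = (-771/166, 0, -313/166, -215/83)

Set up U = [u_1 | ... | u_2] ∈ R^(4×2). The projector onto W = col(U) is P = U (U^T U)^(-1) U^T.
Compute U^T U =
  [14, -10]
  [-10, 19],
and U^T v = (-21, 17).
Solve U^T U · c = U^T v for the coefficients: c = (-229/166, 14/83). The projection is proj_W(v) = U c.
Check: (v - proj_W(v)) · u_1 = 0  (should be 0).
Check: (v - proj_W(v)) · u_2 = 0  (should be 0).
Result: proj_W(v) = (-771/166, 0, -313/166, -215/83).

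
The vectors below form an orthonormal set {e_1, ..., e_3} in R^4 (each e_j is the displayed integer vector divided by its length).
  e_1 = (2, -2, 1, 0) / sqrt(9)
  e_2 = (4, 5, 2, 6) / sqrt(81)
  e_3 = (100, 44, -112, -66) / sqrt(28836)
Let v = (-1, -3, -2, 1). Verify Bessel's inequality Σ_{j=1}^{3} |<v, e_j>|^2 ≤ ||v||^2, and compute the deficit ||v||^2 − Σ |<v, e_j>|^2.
Σ |<v, e_j>|^2 = 374/89; ||v||^2 = 15; deficit = 961/89

Write each e_j = u_j / sqrt(<u_j, u_j>) where u_j is the displayed integer vector. Then <v, e_j> = <v, u_j> / sqrt(<u_j, u_j>), so |<v, e_j>|^2 = <v, u_j>^2 / <u_j, u_j>.
Coefficients: <v, e_1> = 2/sqrt(9), <v, e_2> = -17/sqrt(81), <v, e_3> = -74/sqrt(28836).
Square and sum: Σ |<v, e_j>|^2 = 374/89.
Compute ||v||^2 = v·v = 15.
Deficit = 15 − 374/89 = 961/89 ≥ 0, confirming Bessel's inequality. (The deficit equals ||v − Σ <v,e_j> e_j||^2, the squared distance from v to span{e_j}.)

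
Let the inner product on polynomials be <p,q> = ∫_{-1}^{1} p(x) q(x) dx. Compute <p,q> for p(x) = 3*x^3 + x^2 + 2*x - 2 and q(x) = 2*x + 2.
<p,q> = -8/5

Expand the product: p(x)·q(x) = 6*x^4 + 8*x^3 + 6*x^2 - 4.
∫_{-1}^{1} of each monomial x^k gives [2/(k+1) if k even, 0 if k odd]. Integrating term-by-term (or equivalently evaluating the antiderivative F(x) = 6*x^5/5 + 2*x^4 + 2*x^3 - 4*x at the endpoints):
  F(1) − F(−1) = 6/5 − (14/5) = -8/5.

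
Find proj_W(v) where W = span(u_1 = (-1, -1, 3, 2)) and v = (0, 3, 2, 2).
proj_W(v) = (-7/15, -7/15, 7/5, 14/15)

Set up U = [u_1 | ... | u_1] ∈ R^(4×1). The projector onto W = col(U) is P = U (U^T U)^(-1) U^T.
Compute U^T U =
  [15],
and U^T v = (7).
Solve U^T U · c = U^T v for the coefficients: c = (7/15). The projection is proj_W(v) = U c.
Check: (v - proj_W(v)) · u_1 = 0  (should be 0).
Result: proj_W(v) = (-7/15, -7/15, 7/5, 14/15).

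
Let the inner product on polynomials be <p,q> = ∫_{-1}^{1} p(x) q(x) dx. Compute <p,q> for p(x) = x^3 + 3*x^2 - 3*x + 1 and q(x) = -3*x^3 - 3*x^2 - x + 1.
<p,q> = 96/35

Expand the product: p(x)·q(x) = -3*x^6 - 12*x^5 - x^4 + 4*x^3 + 3*x^2 - 4*x + 1.
∫_{-1}^{1} of each monomial x^k gives [2/(k+1) if k even, 0 if k odd]. Integrating term-by-term (or equivalently evaluating the antiderivative F(x) = -3*x^7/7 - 2*x^6 - x^5/5 + x^4 + x^3 - 2*x^2 + x at the endpoints):
  F(1) − F(−1) = -57/35 − (-153/35) = 96/35.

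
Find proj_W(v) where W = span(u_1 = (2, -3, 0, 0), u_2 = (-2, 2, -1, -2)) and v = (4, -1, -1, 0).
proj_W(v) = (40/23, -173/69, 7/69, 14/69)

Set up U = [u_1 | ... | u_2] ∈ R^(4×2). The projector onto W = col(U) is P = U (U^T U)^(-1) U^T.
Compute U^T U =
  [13, -10]
  [-10, 13],
and U^T v = (11, -9).
Solve U^T U · c = U^T v for the coefficients: c = (53/69, -7/69). The projection is proj_W(v) = U c.
Check: (v - proj_W(v)) · u_1 = 0  (should be 0).
Check: (v - proj_W(v)) · u_2 = 0  (should be 0).
Result: proj_W(v) = (40/23, -173/69, 7/69, 14/69).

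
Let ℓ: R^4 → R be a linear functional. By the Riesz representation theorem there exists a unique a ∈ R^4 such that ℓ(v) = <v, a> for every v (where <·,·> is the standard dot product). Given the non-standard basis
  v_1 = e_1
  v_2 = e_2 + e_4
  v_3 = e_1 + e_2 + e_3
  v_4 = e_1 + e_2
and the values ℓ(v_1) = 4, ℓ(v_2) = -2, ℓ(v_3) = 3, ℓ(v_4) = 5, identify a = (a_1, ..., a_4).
a = (4, 1, -2, -3)

Write a = (a_1, ..., a_4) in the standard basis. For each basis vector v_i, ℓ(v_i) = <v_i, a> is a linear equation in the a_j's. Collect the n equations into a matrix system V a = ℓ, where row i of V is v_i (expressed in the standard basis). Since V is invertible (lower-triangular with 1s on the diagonal, up to permutation), solve by back-substitution:
  V =
[[1, 0, 0, 0],
 [0, 1, 0, 1],
 [1, 1, 1, 0],
 [1, 1, 0, 0]]
  V a = (4, -2, 3, 5)
Solving gives a = (4, 1, -2, -3).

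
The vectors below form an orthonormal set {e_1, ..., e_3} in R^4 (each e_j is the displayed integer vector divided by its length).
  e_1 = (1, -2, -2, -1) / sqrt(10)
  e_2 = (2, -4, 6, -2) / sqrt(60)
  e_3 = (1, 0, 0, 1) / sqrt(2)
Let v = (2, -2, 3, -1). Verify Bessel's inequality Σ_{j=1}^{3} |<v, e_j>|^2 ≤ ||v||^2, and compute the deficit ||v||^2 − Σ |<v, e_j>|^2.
Σ |<v, e_j>|^2 = 53/3; ||v||^2 = 18; deficit = 1/3

Write each e_j = u_j / sqrt(<u_j, u_j>) where u_j is the displayed integer vector. Then <v, e_j> = <v, u_j> / sqrt(<u_j, u_j>), so |<v, e_j>|^2 = <v, u_j>^2 / <u_j, u_j>.
Coefficients: <v, e_1> = 1/sqrt(10), <v, e_2> = 32/sqrt(60), <v, e_3> = 1/sqrt(2).
Square and sum: Σ |<v, e_j>|^2 = 53/3.
Compute ||v||^2 = v·v = 18.
Deficit = 18 − 53/3 = 1/3 ≥ 0, confirming Bessel's inequality. (The deficit equals ||v − Σ <v,e_j> e_j||^2, the squared distance from v to span{e_j}.)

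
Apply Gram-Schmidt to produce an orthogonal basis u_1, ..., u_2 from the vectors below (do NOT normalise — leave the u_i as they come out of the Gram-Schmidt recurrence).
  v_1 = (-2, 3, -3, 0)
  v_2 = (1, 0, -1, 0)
Orthogonal basis:
  u_1 = (-2, 3, -3, 0)
  u_2 = (12/11, -3/22, -19/22, 0)

Apply the Gram-Schmidt recurrence
  u_1 = v_1
  u_i = v_i − Σ_{j<i} ((v_i · u_j) / (u_j · u_j)) · u_j.

Step by step this gives:
  u_1 = (-2, 3, -3, 0)
  u_2 = (12/11, -3/22, -19/22, 0)

Orthogonality check:
  u_2 · u_1 = 0 (should be 0)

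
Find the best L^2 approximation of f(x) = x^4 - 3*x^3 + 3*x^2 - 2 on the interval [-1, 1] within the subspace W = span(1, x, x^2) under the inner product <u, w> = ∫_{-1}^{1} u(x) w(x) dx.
g(x) = 27*x^2/7 - 9*x/5 - 73/35

The best approximation g ∈ W is the orthogonal projection of f onto W. Writing g = a_0 + a_1 x + a_2 x^2, the coefficients solve the normal equations G · a = b where
  G_{ij} = <φ_i, φ_j> and b_i = <f, φ_i>, with φ_0 = 1, φ_1 = x, φ_2 = x^2.
G =
  [2, 0, 2/3]
  [0, 2/3, 0]
  [2/3, 0, 2/5],
b = (-8/5, -6/5, 16/105).
Solving gives a_0 = -73/35, a_1 = -9/5, a_2 = 27/7, so
  g(x) = 27*x^2/7 - 9*x/5 - 73/35.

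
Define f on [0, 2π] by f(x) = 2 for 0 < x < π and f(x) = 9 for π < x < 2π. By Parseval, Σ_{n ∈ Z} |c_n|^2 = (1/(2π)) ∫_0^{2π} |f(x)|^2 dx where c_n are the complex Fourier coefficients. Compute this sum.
Σ |c_n|^2 = 85/2

Parseval equates the L^2 energy of f (normalised by 1/(2π)) with the ℓ^2 sum of its Fourier coefficients: (1/(2π)) ∫_0^{2π} |f|^2 = Σ |c_n|^2.
Compute the left side: (1/(2π)) [∫_0^π 2^2 dx + ∫_π^{2π} 9^2 dx] = (1/(2π)) · (4π + 81π) = (4 + 81)/2 = 85/2.
So Σ_{n ∈ Z} |c_n|^2 = 85/2.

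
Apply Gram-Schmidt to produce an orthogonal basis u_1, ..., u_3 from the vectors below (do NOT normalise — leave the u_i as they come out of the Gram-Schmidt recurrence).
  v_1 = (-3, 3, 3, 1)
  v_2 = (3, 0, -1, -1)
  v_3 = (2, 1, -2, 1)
Orthogonal basis:
  u_1 = (-3, 3, 3, 1)
  u_2 = (45/28, 39/28, 11/28, -15/28)
  u_3 = (11/139, 130/139, -195/139, 228/139)

Apply the Gram-Schmidt recurrence
  u_1 = v_1
  u_i = v_i − Σ_{j<i} ((v_i · u_j) / (u_j · u_j)) · u_j.

Step by step this gives:
  u_1 = (-3, 3, 3, 1)
  u_2 = (45/28, 39/28, 11/28, -15/28)
  u_3 = (11/139, 130/139, -195/139, 228/139)

Orthogonality check:
  u_2 · u_1 = 0 (should be 0)
  u_3 · u_1 = 0 (should be 0)
  u_3 · u_2 = 0 (should be 0)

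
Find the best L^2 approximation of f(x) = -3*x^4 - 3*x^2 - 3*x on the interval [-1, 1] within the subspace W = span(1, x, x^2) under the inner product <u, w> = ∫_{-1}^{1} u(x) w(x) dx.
g(x) = -39*x^2/7 - 3*x + 9/35

The best approximation g ∈ W is the orthogonal projection of f onto W. Writing g = a_0 + a_1 x + a_2 x^2, the coefficients solve the normal equations G · a = b where
  G_{ij} = <φ_i, φ_j> and b_i = <f, φ_i>, with φ_0 = 1, φ_1 = x, φ_2 = x^2.
G =
  [2, 0, 2/3]
  [0, 2/3, 0]
  [2/3, 0, 2/5],
b = (-16/5, -2, -72/35).
Solving gives a_0 = 9/35, a_1 = -3, a_2 = -39/7, so
  g(x) = -39*x^2/7 - 3*x + 9/35.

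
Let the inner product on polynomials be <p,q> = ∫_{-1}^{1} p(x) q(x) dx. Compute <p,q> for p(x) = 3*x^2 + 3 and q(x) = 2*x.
<p,q> = 0

Expand the product: p(x)·q(x) = 6*x^3 + 6*x.
∫_{-1}^{1} of each monomial x^k gives [2/(k+1) if k even, 0 if k odd]. Integrating term-by-term (or equivalently evaluating the antiderivative F(x) = 3*x^4/2 + 3*x^2 at the endpoints):
  F(1) − F(−1) = 9/2 − (9/2) = 0.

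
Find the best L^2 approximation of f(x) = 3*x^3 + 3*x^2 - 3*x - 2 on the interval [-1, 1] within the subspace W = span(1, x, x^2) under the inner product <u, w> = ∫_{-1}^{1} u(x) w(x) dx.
g(x) = 3*x^2 - 6*x/5 - 2

The best approximation g ∈ W is the orthogonal projection of f onto W. Writing g = a_0 + a_1 x + a_2 x^2, the coefficients solve the normal equations G · a = b where
  G_{ij} = <φ_i, φ_j> and b_i = <f, φ_i>, with φ_0 = 1, φ_1 = x, φ_2 = x^2.
G =
  [2, 0, 2/3]
  [0, 2/3, 0]
  [2/3, 0, 2/5],
b = (-2, -4/5, -2/15).
Solving gives a_0 = -2, a_1 = -6/5, a_2 = 3, so
  g(x) = 3*x^2 - 6*x/5 - 2.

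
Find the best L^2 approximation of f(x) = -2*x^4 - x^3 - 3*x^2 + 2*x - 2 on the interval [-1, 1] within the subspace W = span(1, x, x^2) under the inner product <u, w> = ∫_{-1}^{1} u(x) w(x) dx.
g(x) = -33*x^2/7 + 7*x/5 - 64/35

The best approximation g ∈ W is the orthogonal projection of f onto W. Writing g = a_0 + a_1 x + a_2 x^2, the coefficients solve the normal equations G · a = b where
  G_{ij} = <φ_i, φ_j> and b_i = <f, φ_i>, with φ_0 = 1, φ_1 = x, φ_2 = x^2.
G =
  [2, 0, 2/3]
  [0, 2/3, 0]
  [2/3, 0, 2/5],
b = (-34/5, 14/15, -326/105).
Solving gives a_0 = -64/35, a_1 = 7/5, a_2 = -33/7, so
  g(x) = -33*x^2/7 + 7*x/5 - 64/35.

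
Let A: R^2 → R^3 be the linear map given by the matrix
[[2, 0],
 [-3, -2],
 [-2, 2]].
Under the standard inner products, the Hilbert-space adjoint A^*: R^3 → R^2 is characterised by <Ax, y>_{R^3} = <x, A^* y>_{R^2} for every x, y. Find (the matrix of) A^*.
A^* = A^T =
[[2, -3, -2],
 [0, -2, 2]]

For real matrices with standard dot products, the defining identity <Ax, y> = <x, A^* y> gives (Ax)^T y = x^T (A^*) y, i.e. x^T A^T y = x^T (A^*) y. Since this holds for all x, y, we must have A^* = A^T. Therefore
A^* =
[[2, -3, -2],
 [0, -2, 2]].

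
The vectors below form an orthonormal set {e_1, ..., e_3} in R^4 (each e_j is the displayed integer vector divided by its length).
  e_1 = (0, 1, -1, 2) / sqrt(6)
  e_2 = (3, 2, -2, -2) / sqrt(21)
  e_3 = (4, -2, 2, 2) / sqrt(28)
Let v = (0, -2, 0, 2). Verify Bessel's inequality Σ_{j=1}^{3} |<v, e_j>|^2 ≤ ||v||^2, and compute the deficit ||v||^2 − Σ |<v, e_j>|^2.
Σ |<v, e_j>|^2 = 6; ||v||^2 = 8; deficit = 2

Write each e_j = u_j / sqrt(<u_j, u_j>) where u_j is the displayed integer vector. Then <v, e_j> = <v, u_j> / sqrt(<u_j, u_j>), so |<v, e_j>|^2 = <v, u_j>^2 / <u_j, u_j>.
Coefficients: <v, e_1> = 2/sqrt(6), <v, e_2> = -8/sqrt(21), <v, e_3> = 8/sqrt(28).
Square and sum: Σ |<v, e_j>|^2 = 6.
Compute ||v||^2 = v·v = 8.
Deficit = 8 − 6 = 2 ≥ 0, confirming Bessel's inequality. (The deficit equals ||v − Σ <v,e_j> e_j||^2, the squared distance from v to span{e_j}.)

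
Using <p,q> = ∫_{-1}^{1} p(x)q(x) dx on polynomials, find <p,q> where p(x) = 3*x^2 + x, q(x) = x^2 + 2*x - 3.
<p,q> = -52/15

Expand the product: p(x)·q(x) = 3*x^4 + 7*x^3 - 7*x^2 - 3*x.
∫_{-1}^{1} of each monomial x^k gives [2/(k+1) if k even, 0 if k odd]. Integrating term-by-term (or equivalently evaluating the antiderivative F(x) = 3*x^5/5 + 7*x^4/4 - 7*x^3/3 - 3*x^2/2 at the endpoints):
  F(1) − F(−1) = -89/60 − (119/60) = -52/15.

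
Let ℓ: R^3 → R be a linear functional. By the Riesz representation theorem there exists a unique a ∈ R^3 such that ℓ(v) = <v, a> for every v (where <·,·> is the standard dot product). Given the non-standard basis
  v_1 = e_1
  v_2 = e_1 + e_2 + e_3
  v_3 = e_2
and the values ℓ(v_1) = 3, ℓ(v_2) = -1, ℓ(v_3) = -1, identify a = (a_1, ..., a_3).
a = (3, -1, -3)

Write a = (a_1, ..., a_3) in the standard basis. For each basis vector v_i, ℓ(v_i) = <v_i, a> is a linear equation in the a_j's. Collect the n equations into a matrix system V a = ℓ, where row i of V is v_i (expressed in the standard basis). Since V is invertible (lower-triangular with 1s on the diagonal, up to permutation), solve by back-substitution:
  V =
[[1, 0, 0],
 [1, 1, 1],
 [0, 1, 0]]
  V a = (3, -1, -1)
Solving gives a = (3, -1, -3).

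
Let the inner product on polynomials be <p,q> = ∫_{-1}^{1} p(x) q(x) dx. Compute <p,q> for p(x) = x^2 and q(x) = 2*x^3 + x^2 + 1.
<p,q> = 16/15

Expand the product: p(x)·q(x) = 2*x^5 + x^4 + x^2.
∫_{-1}^{1} of each monomial x^k gives [2/(k+1) if k even, 0 if k odd]. Integrating term-by-term (or equivalently evaluating the antiderivative F(x) = x^6/3 + x^5/5 + x^3/3 at the endpoints):
  F(1) − F(−1) = 13/15 − (-1/5) = 16/15.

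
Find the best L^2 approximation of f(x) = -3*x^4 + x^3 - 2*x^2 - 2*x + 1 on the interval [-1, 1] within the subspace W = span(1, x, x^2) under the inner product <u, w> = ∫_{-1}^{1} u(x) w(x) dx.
g(x) = -32*x^2/7 - 7*x/5 + 44/35

The best approximation g ∈ W is the orthogonal projection of f onto W. Writing g = a_0 + a_1 x + a_2 x^2, the coefficients solve the normal equations G · a = b where
  G_{ij} = <φ_i, φ_j> and b_i = <f, φ_i>, with φ_0 = 1, φ_1 = x, φ_2 = x^2.
G =
  [2, 0, 2/3]
  [0, 2/3, 0]
  [2/3, 0, 2/5],
b = (-8/15, -14/15, -104/105).
Solving gives a_0 = 44/35, a_1 = -7/5, a_2 = -32/7, so
  g(x) = -32*x^2/7 - 7*x/5 + 44/35.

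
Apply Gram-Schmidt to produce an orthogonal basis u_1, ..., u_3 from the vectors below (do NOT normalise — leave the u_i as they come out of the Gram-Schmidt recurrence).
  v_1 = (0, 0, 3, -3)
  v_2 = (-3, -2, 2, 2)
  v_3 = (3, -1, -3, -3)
Orthogonal basis:
  u_1 = (0, 0, 3, -3)
  u_2 = (-3, -2, 2, 2)
  u_3 = (2/7, -59/21, -25/21, -25/21)

Apply the Gram-Schmidt recurrence
  u_1 = v_1
  u_i = v_i − Σ_{j<i} ((v_i · u_j) / (u_j · u_j)) · u_j.

Step by step this gives:
  u_1 = (0, 0, 3, -3)
  u_2 = (-3, -2, 2, 2)
  u_3 = (2/7, -59/21, -25/21, -25/21)

Orthogonality check:
  u_2 · u_1 = 0 (should be 0)
  u_3 · u_1 = 0 (should be 0)
  u_3 · u_2 = 0 (should be 0)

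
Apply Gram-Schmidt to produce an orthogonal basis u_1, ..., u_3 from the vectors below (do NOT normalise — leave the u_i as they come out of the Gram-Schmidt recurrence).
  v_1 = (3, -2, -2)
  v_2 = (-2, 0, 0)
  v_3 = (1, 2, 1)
Orthogonal basis:
  u_1 = (3, -2, -2)
  u_2 = (-16/17, -12/17, -12/17)
  u_3 = (0, 1/2, -1/2)

Apply the Gram-Schmidt recurrence
  u_1 = v_1
  u_i = v_i − Σ_{j<i} ((v_i · u_j) / (u_j · u_j)) · u_j.

Step by step this gives:
  u_1 = (3, -2, -2)
  u_2 = (-16/17, -12/17, -12/17)
  u_3 = (0, 1/2, -1/2)

Orthogonality check:
  u_2 · u_1 = 0 (should be 0)
  u_3 · u_1 = 0 (should be 0)
  u_3 · u_2 = 0 (should be 0)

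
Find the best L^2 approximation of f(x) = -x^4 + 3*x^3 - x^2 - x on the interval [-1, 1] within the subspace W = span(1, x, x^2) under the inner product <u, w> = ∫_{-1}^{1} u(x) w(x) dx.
g(x) = -13*x^2/7 + 4*x/5 + 3/35

The best approximation g ∈ W is the orthogonal projection of f onto W. Writing g = a_0 + a_1 x + a_2 x^2, the coefficients solve the normal equations G · a = b where
  G_{ij} = <φ_i, φ_j> and b_i = <f, φ_i>, with φ_0 = 1, φ_1 = x, φ_2 = x^2.
G =
  [2, 0, 2/3]
  [0, 2/3, 0]
  [2/3, 0, 2/5],
b = (-16/15, 8/15, -24/35).
Solving gives a_0 = 3/35, a_1 = 4/5, a_2 = -13/7, so
  g(x) = -13*x^2/7 + 4*x/5 + 3/35.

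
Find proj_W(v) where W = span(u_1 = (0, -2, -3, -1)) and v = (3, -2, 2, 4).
proj_W(v) = (0, 6/7, 9/7, 3/7)

Set up U = [u_1 | ... | u_1] ∈ R^(4×1). The projector onto W = col(U) is P = U (U^T U)^(-1) U^T.
Compute U^T U =
  [14],
and U^T v = (-6).
Solve U^T U · c = U^T v for the coefficients: c = (-3/7). The projection is proj_W(v) = U c.
Check: (v - proj_W(v)) · u_1 = 0  (should be 0).
Result: proj_W(v) = (0, 6/7, 9/7, 3/7).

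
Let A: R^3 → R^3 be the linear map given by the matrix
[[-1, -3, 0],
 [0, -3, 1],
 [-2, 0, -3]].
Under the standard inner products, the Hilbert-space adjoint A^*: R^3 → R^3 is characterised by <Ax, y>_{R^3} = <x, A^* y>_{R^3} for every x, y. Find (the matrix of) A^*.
A^* = A^T =
[[-1, 0, -2],
 [-3, -3, 0],
 [0, 1, -3]]

For real matrices with standard dot products, the defining identity <Ax, y> = <x, A^* y> gives (Ax)^T y = x^T (A^*) y, i.e. x^T A^T y = x^T (A^*) y. Since this holds for all x, y, we must have A^* = A^T. Therefore
A^* =
[[-1, 0, -2],
 [-3, -3, 0],
 [0, 1, -3]].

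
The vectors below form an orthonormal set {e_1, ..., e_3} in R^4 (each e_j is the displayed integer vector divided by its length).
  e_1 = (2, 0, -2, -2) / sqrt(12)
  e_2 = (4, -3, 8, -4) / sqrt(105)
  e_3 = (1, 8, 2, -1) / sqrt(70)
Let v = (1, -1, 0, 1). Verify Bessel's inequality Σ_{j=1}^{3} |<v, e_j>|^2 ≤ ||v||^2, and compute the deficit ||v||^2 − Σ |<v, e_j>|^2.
Σ |<v, e_j>|^2 = 1; ||v||^2 = 3; deficit = 2

Write each e_j = u_j / sqrt(<u_j, u_j>) where u_j is the displayed integer vector. Then <v, e_j> = <v, u_j> / sqrt(<u_j, u_j>), so |<v, e_j>|^2 = <v, u_j>^2 / <u_j, u_j>.
Coefficients: <v, e_1> = 0/sqrt(12), <v, e_2> = 3/sqrt(105), <v, e_3> = -8/sqrt(70).
Square and sum: Σ |<v, e_j>|^2 = 1.
Compute ||v||^2 = v·v = 3.
Deficit = 3 − 1 = 2 ≥ 0, confirming Bessel's inequality. (The deficit equals ||v − Σ <v,e_j> e_j||^2, the squared distance from v to span{e_j}.)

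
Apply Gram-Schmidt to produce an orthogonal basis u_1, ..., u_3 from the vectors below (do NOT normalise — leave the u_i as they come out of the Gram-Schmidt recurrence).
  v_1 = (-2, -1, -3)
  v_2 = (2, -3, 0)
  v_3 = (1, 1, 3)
Orthogonal basis:
  u_1 = (-2, -1, -3)
  u_2 = (13/7, -43/14, -3/14)
  u_3 = (-81/181, -54/181, 72/181)

Apply the Gram-Schmidt recurrence
  u_1 = v_1
  u_i = v_i − Σ_{j<i} ((v_i · u_j) / (u_j · u_j)) · u_j.

Step by step this gives:
  u_1 = (-2, -1, -3)
  u_2 = (13/7, -43/14, -3/14)
  u_3 = (-81/181, -54/181, 72/181)

Orthogonality check:
  u_2 · u_1 = 0 (should be 0)
  u_3 · u_1 = 0 (should be 0)
  u_3 · u_2 = 0 (should be 0)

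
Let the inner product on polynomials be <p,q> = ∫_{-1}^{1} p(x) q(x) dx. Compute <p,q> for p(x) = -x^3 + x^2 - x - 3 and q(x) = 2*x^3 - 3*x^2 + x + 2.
<p,q> = -872/105

Expand the product: p(x)·q(x) = -2*x^6 + 5*x^5 - 6*x^4 - 4*x^3 + 10*x^2 - 5*x - 6.
∫_{-1}^{1} of each monomial x^k gives [2/(k+1) if k even, 0 if k odd]. Integrating term-by-term (or equivalently evaluating the antiderivative F(x) = -2*x^7/7 + 5*x^6/6 - 6*x^5/5 - x^4 + 10*x^3/3 - 5*x^2/2 - 6*x at the endpoints):
  F(1) − F(−1) = -716/105 − (52/35) = -872/105.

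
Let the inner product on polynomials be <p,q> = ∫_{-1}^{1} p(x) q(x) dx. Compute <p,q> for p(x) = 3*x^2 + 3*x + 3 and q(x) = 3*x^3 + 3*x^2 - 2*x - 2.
<p,q> = -34/5

Expand the product: p(x)·q(x) = 9*x^5 + 18*x^4 + 12*x^3 - 3*x^2 - 12*x - 6.
∫_{-1}^{1} of each monomial x^k gives [2/(k+1) if k even, 0 if k odd]. Integrating term-by-term (or equivalently evaluating the antiderivative F(x) = 3*x^6/2 + 18*x^5/5 + 3*x^4 - x^3 - 6*x^2 - 6*x at the endpoints):
  F(1) − F(−1) = -49/10 − (19/10) = -34/5.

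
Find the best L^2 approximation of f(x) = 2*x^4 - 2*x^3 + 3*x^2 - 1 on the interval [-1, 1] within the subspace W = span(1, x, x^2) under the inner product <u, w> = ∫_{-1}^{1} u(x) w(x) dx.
g(x) = 33*x^2/7 - 6*x/5 - 41/35

The best approximation g ∈ W is the orthogonal projection of f onto W. Writing g = a_0 + a_1 x + a_2 x^2, the coefficients solve the normal equations G · a = b where
  G_{ij} = <φ_i, φ_j> and b_i = <f, φ_i>, with φ_0 = 1, φ_1 = x, φ_2 = x^2.
G =
  [2, 0, 2/3]
  [0, 2/3, 0]
  [2/3, 0, 2/5],
b = (4/5, -4/5, 116/105).
Solving gives a_0 = -41/35, a_1 = -6/5, a_2 = 33/7, so
  g(x) = 33*x^2/7 - 6*x/5 - 41/35.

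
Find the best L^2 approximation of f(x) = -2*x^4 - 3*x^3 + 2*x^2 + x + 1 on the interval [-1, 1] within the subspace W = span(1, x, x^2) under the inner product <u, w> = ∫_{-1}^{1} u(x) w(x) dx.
g(x) = 2*x^2/7 - 4*x/5 + 41/35

The best approximation g ∈ W is the orthogonal projection of f onto W. Writing g = a_0 + a_1 x + a_2 x^2, the coefficients solve the normal equations G · a = b where
  G_{ij} = <φ_i, φ_j> and b_i = <f, φ_i>, with φ_0 = 1, φ_1 = x, φ_2 = x^2.
G =
  [2, 0, 2/3]
  [0, 2/3, 0]
  [2/3, 0, 2/5],
b = (38/15, -8/15, 94/105).
Solving gives a_0 = 41/35, a_1 = -4/5, a_2 = 2/7, so
  g(x) = 2*x^2/7 - 4*x/5 + 41/35.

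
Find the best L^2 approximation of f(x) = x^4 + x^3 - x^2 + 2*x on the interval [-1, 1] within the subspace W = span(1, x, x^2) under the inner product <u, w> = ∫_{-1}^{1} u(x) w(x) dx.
g(x) = -x^2/7 + 13*x/5 - 3/35

The best approximation g ∈ W is the orthogonal projection of f onto W. Writing g = a_0 + a_1 x + a_2 x^2, the coefficients solve the normal equations G · a = b where
  G_{ij} = <φ_i, φ_j> and b_i = <f, φ_i>, with φ_0 = 1, φ_1 = x, φ_2 = x^2.
G =
  [2, 0, 2/3]
  [0, 2/3, 0]
  [2/3, 0, 2/5],
b = (-4/15, 26/15, -4/35).
Solving gives a_0 = -3/35, a_1 = 13/5, a_2 = -1/7, so
  g(x) = -x^2/7 + 13*x/5 - 3/35.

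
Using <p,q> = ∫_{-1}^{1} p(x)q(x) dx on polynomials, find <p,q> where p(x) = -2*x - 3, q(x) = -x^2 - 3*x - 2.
<p,q> = 18

Expand the product: p(x)·q(x) = 2*x^3 + 9*x^2 + 13*x + 6.
∫_{-1}^{1} of each monomial x^k gives [2/(k+1) if k even, 0 if k odd]. Integrating term-by-term (or equivalently evaluating the antiderivative F(x) = x^4/2 + 3*x^3 + 13*x^2/2 + 6*x at the endpoints):
  F(1) − F(−1) = 16 − (-2) = 18.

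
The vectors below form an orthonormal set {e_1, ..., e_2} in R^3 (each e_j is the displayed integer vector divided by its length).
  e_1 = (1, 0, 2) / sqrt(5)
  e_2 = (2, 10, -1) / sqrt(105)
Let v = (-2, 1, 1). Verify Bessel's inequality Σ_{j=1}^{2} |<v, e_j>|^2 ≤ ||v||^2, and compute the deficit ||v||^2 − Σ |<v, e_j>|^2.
Σ |<v, e_j>|^2 = 5/21; ||v||^2 = 6; deficit = 121/21

Write each e_j = u_j / sqrt(<u_j, u_j>) where u_j is the displayed integer vector. Then <v, e_j> = <v, u_j> / sqrt(<u_j, u_j>), so |<v, e_j>|^2 = <v, u_j>^2 / <u_j, u_j>.
Coefficients: <v, e_1> = 0/sqrt(5), <v, e_2> = 5/sqrt(105).
Square and sum: Σ |<v, e_j>|^2 = 5/21.
Compute ||v||^2 = v·v = 6.
Deficit = 6 − 5/21 = 121/21 ≥ 0, confirming Bessel's inequality. (The deficit equals ||v − Σ <v,e_j> e_j||^2, the squared distance from v to span{e_j}.)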